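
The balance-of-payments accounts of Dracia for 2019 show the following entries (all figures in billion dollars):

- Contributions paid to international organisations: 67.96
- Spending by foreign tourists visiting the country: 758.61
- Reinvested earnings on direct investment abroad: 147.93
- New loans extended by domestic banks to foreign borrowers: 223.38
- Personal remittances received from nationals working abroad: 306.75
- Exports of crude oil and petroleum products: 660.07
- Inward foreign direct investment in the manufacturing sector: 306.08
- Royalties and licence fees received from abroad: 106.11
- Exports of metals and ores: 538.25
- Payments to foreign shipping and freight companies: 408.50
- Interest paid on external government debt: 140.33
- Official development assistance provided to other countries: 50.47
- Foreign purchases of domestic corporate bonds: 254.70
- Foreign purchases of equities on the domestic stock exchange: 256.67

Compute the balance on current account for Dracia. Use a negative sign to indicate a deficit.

Goods: 538.25 + 660.07 = 1198.32
Services: 758.61 + 106.11 - 408.50 = 456.22
Primary income: 147.93 - 140.33 = 7.60
Secondary income: -67.96 + 306.75 - 50.47 = 188.32
Current account = 1198.32 + 456.22 + 7.60 + 188.32 = 1850.46
(Excluded from the current account — financial account: new loans extended by domestic banks to foreign borrowers 223.38, inward foreign direct investment in the manufacturing sector 306.08, foreign purchases of domestic corporate bonds 254.70, foreign purchases of equities on the domestic stock exchange 256.67.)

1850.46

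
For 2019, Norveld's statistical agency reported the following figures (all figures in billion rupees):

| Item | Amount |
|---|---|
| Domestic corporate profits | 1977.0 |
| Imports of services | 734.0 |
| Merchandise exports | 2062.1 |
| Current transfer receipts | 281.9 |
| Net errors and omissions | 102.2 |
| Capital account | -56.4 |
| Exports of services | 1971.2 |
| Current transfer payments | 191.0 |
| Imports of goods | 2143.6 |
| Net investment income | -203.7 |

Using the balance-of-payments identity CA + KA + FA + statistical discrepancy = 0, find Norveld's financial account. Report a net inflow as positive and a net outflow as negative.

Goods balance = 2062.1 - 2143.6 = -81.5
Services balance = 1971.2 - 734.0 = 1237.2
Trade balance (goods + services) = -81.5 + 1237.2 = 1155.7
Net primary income = -203.7
Net secondary income = 281.9 - 191.0 = 90.9
Current account = 1155.7 + (-203.7) + 90.9 = 1042.9
Financial account = -(1042.9 + (-56.4) + 102.2) = -1088.7

-1088.7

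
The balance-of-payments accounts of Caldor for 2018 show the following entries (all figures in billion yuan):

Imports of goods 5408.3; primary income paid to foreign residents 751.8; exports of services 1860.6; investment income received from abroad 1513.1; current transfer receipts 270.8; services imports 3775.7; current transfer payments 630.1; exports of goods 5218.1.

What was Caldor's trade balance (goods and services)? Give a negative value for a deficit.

Goods balance = 5218.1 - 5408.3 = -190.2
Services balance = 1860.6 - 3775.7 = -1915.1
Trade balance (goods + services) = -190.2 + (-1915.1) = -2105.3

-2105.3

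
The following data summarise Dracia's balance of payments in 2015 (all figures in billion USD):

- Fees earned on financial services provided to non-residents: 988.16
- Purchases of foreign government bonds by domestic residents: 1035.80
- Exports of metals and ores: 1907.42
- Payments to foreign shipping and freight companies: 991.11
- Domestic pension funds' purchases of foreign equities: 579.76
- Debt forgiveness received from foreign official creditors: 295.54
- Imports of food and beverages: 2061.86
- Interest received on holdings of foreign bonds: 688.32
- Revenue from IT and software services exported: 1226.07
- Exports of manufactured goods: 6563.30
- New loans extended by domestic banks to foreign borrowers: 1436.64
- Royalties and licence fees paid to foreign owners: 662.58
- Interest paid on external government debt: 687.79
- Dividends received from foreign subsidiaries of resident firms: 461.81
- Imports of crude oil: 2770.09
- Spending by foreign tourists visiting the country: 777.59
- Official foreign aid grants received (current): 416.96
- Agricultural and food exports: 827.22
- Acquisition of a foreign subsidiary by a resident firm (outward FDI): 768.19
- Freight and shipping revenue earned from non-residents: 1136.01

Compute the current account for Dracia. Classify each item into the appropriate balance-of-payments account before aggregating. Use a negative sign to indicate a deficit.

Goods: -2770.09 - 2061.86 + 6563.30 + 827.22 + 1907.42 = 4465.99
Services: 988.16 + 1136.01 + 777.59 - 662.58 + 1226.07 - 991.11 = 2474.14
Primary income: 461.81 - 687.79 + 688.32 = 462.34
Secondary income: 416.96
Current account = 4465.99 + 2474.14 + 462.34 + 416.96 = 7819.43
(Excluded from the current account — financial account: purchases of foreign government bonds by domestic residents 1035.80, domestic pension funds' purchases of foreign equities 579.76, new loans extended by domestic banks to foreign borrowers 1436.64, acquisition of a foreign subsidiary by a resident firm (outward FDI) 768.19; capital account: debt forgiveness received from foreign official creditors 295.54.)

7819.43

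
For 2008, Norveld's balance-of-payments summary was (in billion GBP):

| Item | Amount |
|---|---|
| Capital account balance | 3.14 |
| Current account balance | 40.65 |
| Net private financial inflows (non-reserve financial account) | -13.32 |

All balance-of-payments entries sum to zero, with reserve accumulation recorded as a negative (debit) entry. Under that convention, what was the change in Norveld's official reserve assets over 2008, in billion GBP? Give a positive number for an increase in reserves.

Official reserve transactions balance = -(40.65 + 3.14 + (-13.32)) = -30.47
An accumulation of reserves is recorded as a debit (negative entry), so the change in the stock of reserves is the negative of that balance.
Change in official reserves = -(-30.47) = 30.47

30.47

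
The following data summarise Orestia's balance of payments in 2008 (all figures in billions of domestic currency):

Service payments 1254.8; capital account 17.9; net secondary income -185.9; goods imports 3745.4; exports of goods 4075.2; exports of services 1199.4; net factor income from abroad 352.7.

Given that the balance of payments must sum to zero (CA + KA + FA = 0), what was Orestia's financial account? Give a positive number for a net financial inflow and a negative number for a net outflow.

-459.1

Goods balance = 4075.2 - 3745.4 = 329.8
Services balance = 1199.4 - 1254.8 = -55.4
Trade balance (goods + services) = 329.8 + (-55.4) = 274.4
Net primary income = 352.7
Net secondary income = -185.9
Current account = 274.4 + 352.7 + (-185.9) = 441.2
Financial account = -(441.2 + 17.9) = -459.1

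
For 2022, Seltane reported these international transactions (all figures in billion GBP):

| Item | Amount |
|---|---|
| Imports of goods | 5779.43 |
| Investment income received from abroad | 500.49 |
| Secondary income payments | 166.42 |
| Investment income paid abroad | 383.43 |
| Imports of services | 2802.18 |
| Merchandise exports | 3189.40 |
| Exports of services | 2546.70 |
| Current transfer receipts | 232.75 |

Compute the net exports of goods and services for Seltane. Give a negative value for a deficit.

-2845.51

Goods balance = 3189.40 - 5779.43 = -2590.03
Services balance = 2546.70 - 2802.18 = -255.48
Trade balance (goods + services) = -2590.03 + (-255.48) = -2845.51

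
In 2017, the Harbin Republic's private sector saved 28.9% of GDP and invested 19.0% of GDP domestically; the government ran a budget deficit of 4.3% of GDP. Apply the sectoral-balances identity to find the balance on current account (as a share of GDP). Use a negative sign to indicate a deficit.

By the sectoral-balances identity, CA = (S_private - I) + (T - G).
Private balance = 28.9 - 19.0 = 9.9
Government balance (T - G) = -4.3
CA = 9.9 + (-4.3) = 5.6

5.6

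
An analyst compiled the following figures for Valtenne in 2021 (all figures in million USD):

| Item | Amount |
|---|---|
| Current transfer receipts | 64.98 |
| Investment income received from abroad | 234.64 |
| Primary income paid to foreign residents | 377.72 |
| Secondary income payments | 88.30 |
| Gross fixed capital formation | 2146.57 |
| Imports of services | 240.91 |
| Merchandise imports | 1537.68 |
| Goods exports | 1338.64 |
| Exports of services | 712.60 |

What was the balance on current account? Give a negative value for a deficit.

106.25

Goods balance = 1338.64 - 1537.68 = -199.04
Services balance = 712.60 - 240.91 = 471.69
Trade balance (goods + services) = -199.04 + 471.69 = 272.65
Net primary income = 234.64 - 377.72 = -143.08
Net secondary income = 64.98 - 88.30 = -23.32
Current account = 272.65 + (-143.08) + (-23.32) = 106.25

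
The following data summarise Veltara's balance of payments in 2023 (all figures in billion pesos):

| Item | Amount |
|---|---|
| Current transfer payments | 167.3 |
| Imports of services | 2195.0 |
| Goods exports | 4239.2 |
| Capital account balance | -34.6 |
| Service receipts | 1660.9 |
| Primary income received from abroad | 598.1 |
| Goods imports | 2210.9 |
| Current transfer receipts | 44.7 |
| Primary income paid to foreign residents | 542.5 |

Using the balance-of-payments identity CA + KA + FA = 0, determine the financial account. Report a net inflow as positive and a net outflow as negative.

-1392.6

Goods balance = 4239.2 - 2210.9 = 2028.3
Services balance = 1660.9 - 2195.0 = -534.1
Trade balance (goods + services) = 2028.3 + (-534.1) = 1494.2
Net primary income = 598.1 - 542.5 = 55.6
Net secondary income = 44.7 - 167.3 = -122.6
Current account = 1494.2 + 55.6 + (-122.6) = 1427.2
Financial account = -(1427.2 + (-34.6)) = -1392.6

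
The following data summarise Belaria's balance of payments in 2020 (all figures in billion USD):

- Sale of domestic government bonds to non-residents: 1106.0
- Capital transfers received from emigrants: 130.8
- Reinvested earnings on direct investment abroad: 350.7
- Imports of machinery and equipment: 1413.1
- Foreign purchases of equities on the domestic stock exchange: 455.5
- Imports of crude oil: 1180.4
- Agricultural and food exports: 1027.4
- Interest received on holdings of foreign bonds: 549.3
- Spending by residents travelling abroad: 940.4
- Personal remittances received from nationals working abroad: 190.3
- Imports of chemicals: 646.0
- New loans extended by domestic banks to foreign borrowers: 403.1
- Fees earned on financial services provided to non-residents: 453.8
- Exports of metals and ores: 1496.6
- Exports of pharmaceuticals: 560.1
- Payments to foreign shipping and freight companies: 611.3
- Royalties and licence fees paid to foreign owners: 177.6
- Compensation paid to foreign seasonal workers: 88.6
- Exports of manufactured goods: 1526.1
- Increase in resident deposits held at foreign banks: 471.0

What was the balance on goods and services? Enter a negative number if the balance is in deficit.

Goods: 1496.6 - 1413.1 + 560.1 + 1526.1 - 1180.4 + 1027.4 - 646.0 = 1370.7
Services: 453.8 - 940.4 - 611.3 - 177.6 = -1275.5
Trade balance = 1370.7 + (-1275.5) = 95.2
(Excluded from the trade balance — financial account: sale of domestic government bonds to non-residents 1106.0, foreign purchases of equities on the domestic stock exchange 455.5, new loans extended by domestic banks to foreign borrowers 403.1, increase in resident deposits held at foreign banks 471.0; capital account: capital transfers received from emigrants 130.8; primary income: reinvested earnings on direct investment abroad 350.7, interest received on holdings of foreign bonds 549.3, compensation paid to foreign seasonal workers 88.6; secondary income: personal remittances received from nationals working abroad 190.3.)

95.2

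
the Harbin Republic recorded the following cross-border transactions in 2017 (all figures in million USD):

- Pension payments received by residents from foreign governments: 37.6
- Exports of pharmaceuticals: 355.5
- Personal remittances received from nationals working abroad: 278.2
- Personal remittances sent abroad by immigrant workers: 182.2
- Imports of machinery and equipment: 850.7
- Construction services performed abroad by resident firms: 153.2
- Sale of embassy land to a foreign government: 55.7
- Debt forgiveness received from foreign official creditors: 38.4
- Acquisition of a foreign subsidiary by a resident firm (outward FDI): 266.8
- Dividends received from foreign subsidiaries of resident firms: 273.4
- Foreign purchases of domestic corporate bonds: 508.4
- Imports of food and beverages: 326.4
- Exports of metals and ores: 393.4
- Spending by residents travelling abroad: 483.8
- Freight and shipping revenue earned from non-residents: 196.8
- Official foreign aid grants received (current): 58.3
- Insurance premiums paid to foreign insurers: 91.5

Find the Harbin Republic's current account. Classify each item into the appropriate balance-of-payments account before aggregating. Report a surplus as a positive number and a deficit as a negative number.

-188.2

Goods: 355.5 - 850.7 - 326.4 + 393.4 = -428.2
Services: 196.8 + 153.2 - 91.5 - 483.8 = -225.3
Primary income: 273.4
Secondary income: 58.3 - 182.2 + 37.6 + 278.2 = 191.9
Current account = (-428.2) + (-225.3) + 273.4 + 191.9 = -188.2
(Excluded from the current account — capital account: sale of embassy land to a foreign government 55.7, debt forgiveness received from foreign official creditors 38.4; financial account: acquisition of a foreign subsidiary by a resident firm (outward FDI) 266.8, foreign purchases of domestic corporate bonds 508.4.)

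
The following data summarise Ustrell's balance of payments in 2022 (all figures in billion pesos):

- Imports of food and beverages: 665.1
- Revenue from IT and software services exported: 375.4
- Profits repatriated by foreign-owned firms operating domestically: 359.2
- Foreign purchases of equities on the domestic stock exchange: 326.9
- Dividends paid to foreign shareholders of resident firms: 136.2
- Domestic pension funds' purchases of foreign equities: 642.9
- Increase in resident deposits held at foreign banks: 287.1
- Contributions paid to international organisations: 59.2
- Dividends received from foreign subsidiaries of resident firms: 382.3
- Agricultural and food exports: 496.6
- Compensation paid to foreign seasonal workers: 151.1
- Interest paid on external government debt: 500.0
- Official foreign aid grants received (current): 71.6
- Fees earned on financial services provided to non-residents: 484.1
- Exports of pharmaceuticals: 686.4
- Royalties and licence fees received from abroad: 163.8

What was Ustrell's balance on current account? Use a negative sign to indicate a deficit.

789.4

Goods: -665.1 + 686.4 + 496.6 = 517.9
Services: 375.4 + 163.8 + 484.1 = 1023.3
Primary income: -500.0 - 359.2 + 382.3 - 136.2 - 151.1 = -764.2
Secondary income: 71.6 - 59.2 = 12.4
Current account = 517.9 + 1023.3 + (-764.2) + 12.4 = 789.4
(Excluded from the current account — financial account: foreign purchases of equities on the domestic stock exchange 326.9, domestic pension funds' purchases of foreign equities 642.9, increase in resident deposits held at foreign banks 287.1.)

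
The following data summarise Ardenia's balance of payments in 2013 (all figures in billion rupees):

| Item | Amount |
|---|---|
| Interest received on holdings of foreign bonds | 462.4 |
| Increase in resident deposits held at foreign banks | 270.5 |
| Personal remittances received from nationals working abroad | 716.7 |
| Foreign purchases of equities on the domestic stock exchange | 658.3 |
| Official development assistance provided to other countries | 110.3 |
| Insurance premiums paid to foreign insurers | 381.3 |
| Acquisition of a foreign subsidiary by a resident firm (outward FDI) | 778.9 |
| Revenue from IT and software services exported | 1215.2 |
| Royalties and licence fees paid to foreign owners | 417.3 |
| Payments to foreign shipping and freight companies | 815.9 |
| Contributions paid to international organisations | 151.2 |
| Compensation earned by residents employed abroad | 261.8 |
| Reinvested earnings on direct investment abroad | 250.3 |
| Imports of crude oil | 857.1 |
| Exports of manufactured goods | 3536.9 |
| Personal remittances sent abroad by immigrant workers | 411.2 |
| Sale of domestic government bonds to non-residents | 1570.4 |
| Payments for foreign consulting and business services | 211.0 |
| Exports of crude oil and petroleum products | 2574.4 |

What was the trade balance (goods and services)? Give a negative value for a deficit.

Goods: 2574.4 + 3536.9 - 857.1 = 5254.2
Services: -417.3 - 381.3 + 1215.2 - 211.0 - 815.9 = -610.3
Trade balance = 5254.2 + (-610.3) = 4643.9
(Excluded from the trade balance — primary income: interest received on holdings of foreign bonds 462.4, compensation earned by residents employed abroad 261.8, reinvested earnings on direct investment abroad 250.3; financial account: increase in resident deposits held at foreign banks 270.5, foreign purchases of equities on the domestic stock exchange 658.3, acquisition of a foreign subsidiary by a resident firm (outward FDI) 778.9, sale of domestic government bonds to non-residents 1570.4; secondary income: personal remittances received from nationals working abroad 716.7, official development assistance provided to other countries 110.3, contributions paid to international organisations 151.2, personal remittances sent abroad by immigrant workers 411.2.)

4643.9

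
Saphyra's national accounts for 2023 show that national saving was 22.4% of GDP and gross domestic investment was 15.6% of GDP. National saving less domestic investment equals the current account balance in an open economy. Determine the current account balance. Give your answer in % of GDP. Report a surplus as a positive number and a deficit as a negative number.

6.8

CA = S - I = 22.4 - 15.6 = 6.8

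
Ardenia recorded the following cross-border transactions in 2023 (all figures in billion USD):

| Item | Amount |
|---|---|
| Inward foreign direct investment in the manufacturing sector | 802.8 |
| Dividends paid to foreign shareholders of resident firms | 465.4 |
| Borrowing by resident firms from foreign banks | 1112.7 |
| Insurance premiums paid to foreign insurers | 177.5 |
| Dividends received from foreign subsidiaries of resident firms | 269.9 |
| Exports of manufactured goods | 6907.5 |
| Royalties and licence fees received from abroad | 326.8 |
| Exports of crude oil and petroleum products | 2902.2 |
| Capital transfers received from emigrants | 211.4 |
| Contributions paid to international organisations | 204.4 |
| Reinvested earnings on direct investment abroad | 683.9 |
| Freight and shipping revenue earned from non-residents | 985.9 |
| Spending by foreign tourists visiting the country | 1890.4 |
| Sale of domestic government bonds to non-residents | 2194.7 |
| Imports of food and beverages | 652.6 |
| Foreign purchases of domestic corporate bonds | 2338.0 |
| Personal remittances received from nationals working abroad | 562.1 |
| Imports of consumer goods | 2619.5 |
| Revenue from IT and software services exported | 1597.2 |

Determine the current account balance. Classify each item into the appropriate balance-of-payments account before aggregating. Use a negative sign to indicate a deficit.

12006.5

Goods: -2619.5 - 652.6 + 2902.2 + 6907.5 = 6537.6
Services: 1890.4 + 985.9 + 1597.2 - 177.5 + 326.8 = 4622.8
Primary income: -465.4 + 683.9 + 269.9 = 488.4
Secondary income: -204.4 + 562.1 = 357.7
Current account = 6537.6 + 4622.8 + 488.4 + 357.7 = 12006.5
(Excluded from the current account — financial account: inward foreign direct investment in the manufacturing sector 802.8, borrowing by resident firms from foreign banks 1112.7, sale of domestic government bonds to non-residents 2194.7, foreign purchases of domestic corporate bonds 2338.0; capital account: capital transfers received from emigrants 211.4.)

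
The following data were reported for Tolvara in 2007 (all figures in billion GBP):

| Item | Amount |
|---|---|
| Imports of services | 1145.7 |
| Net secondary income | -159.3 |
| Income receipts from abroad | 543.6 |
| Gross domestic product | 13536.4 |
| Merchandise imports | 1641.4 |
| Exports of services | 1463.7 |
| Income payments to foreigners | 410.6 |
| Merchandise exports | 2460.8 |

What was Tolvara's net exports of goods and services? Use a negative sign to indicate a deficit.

Goods balance = 2460.8 - 1641.4 = 819.4
Services balance = 1463.7 - 1145.7 = 318.0
Trade balance (goods + services) = 819.4 + 318.0 = 1137.4

1137.4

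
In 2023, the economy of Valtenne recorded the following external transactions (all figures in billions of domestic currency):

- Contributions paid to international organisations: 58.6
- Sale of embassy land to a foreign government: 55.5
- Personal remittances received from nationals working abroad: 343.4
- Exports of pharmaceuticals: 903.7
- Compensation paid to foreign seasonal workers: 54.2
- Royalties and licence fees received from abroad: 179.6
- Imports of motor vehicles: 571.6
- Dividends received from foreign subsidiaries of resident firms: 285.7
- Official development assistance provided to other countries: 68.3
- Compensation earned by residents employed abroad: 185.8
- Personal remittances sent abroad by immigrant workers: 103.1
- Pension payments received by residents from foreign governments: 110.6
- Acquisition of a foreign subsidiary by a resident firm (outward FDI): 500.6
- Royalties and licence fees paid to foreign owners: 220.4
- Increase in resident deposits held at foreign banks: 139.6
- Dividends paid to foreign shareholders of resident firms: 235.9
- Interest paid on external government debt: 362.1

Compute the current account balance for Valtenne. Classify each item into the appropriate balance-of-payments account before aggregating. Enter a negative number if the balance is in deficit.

334.6

Goods: 903.7 - 571.6 = 332.1
Services: -220.4 + 179.6 = -40.8
Primary income: -362.1 - 54.2 + 285.7 - 235.9 + 185.8 = -180.7
Secondary income: -58.6 + 343.4 - 103.1 - 68.3 + 110.6 = 224.0
Current account = 332.1 + (-40.8) + (-180.7) + 224.0 = 334.6
(Excluded from the current account — capital account: sale of embassy land to a foreign government 55.5; financial account: acquisition of a foreign subsidiary by a resident firm (outward FDI) 500.6, increase in resident deposits held at foreign banks 139.6.)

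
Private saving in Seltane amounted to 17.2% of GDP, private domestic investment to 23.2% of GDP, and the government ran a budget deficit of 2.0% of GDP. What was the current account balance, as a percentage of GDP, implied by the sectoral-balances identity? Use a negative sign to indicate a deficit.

By the sectoral-balances identity, CA = (S_private - I) + (T - G).
Private balance = 17.2 - 23.2 = -6.0
Government balance (T - G) = -2.0
CA = -6.0 + (-2.0) = -8.0

-8.0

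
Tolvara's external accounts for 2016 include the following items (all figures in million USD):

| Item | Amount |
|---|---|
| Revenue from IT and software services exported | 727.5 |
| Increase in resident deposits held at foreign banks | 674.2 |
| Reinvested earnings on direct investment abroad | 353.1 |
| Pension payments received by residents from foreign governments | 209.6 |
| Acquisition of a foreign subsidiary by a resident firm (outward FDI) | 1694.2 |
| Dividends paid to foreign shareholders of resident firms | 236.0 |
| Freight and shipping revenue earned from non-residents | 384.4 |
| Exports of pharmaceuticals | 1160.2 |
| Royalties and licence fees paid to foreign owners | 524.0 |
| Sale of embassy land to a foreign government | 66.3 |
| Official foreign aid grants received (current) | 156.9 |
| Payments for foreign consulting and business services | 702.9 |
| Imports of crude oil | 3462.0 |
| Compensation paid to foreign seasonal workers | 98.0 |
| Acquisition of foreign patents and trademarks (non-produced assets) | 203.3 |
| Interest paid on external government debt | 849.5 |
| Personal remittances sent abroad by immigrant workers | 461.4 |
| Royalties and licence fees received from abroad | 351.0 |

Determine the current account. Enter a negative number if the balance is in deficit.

-2991.1

Goods: -3462.0 + 1160.2 = -2301.8
Services: 727.5 - 702.9 + 351.0 - 524.0 + 384.4 = 236.0
Primary income: -98.0 - 849.5 + 353.1 - 236.0 = -830.4
Secondary income: 156.9 - 461.4 + 209.6 = -94.9
Current account = (-2301.8) + 236.0 + (-830.4) + (-94.9) = -2991.1
(Excluded from the current account — financial account: increase in resident deposits held at foreign banks 674.2, acquisition of a foreign subsidiary by a resident firm (outward FDI) 1694.2; capital account: sale of embassy land to a foreign government 66.3, acquisition of foreign patents and trademarks (non-produced assets) 203.3.)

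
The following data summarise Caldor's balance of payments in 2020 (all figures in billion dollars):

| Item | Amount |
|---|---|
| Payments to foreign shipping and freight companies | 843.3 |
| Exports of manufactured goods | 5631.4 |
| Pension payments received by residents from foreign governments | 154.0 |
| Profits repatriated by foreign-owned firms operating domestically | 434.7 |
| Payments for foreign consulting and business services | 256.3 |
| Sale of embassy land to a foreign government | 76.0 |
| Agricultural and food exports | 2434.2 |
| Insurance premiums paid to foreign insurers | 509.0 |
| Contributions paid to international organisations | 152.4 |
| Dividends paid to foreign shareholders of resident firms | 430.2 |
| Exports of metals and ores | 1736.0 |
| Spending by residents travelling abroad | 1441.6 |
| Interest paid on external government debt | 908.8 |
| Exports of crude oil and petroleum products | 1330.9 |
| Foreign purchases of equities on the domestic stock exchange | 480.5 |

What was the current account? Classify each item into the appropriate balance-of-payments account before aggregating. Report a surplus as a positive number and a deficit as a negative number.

Goods: 1736.0 + 5631.4 + 1330.9 + 2434.2 = 11132.5
Services: -843.3 - 509.0 - 256.3 - 1441.6 = -3050.2
Primary income: -430.2 - 434.7 - 908.8 = -1773.7
Secondary income: 154.0 - 152.4 = 1.6
Current account = 11132.5 + (-3050.2) + (-1773.7) + 1.6 = 6310.2
(Excluded from the current account — capital account: sale of embassy land to a foreign government 76.0; financial account: foreign purchases of equities on the domestic stock exchange 480.5.)

6310.2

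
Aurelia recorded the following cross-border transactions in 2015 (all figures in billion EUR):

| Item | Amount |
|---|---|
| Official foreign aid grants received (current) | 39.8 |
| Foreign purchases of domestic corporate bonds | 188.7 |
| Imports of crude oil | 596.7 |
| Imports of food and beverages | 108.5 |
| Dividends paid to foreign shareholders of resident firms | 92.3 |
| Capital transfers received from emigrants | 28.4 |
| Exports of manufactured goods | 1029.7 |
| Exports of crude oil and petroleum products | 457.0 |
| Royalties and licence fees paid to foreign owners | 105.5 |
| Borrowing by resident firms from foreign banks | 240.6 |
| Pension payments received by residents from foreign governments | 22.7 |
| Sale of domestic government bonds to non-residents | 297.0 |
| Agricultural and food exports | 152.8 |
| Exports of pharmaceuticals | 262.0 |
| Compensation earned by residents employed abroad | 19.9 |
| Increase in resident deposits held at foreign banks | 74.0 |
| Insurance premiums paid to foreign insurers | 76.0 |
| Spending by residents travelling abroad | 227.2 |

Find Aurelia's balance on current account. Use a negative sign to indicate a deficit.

Goods: -108.5 + 262.0 + 457.0 - 596.7 + 152.8 + 1029.7 = 1196.3
Services: -76.0 - 227.2 - 105.5 = -408.7
Primary income: -92.3 + 19.9 = -72.4
Secondary income: 39.8 + 22.7 = 62.5
Current account = 1196.3 + (-408.7) + (-72.4) + 62.5 = 777.7
(Excluded from the current account — financial account: foreign purchases of domestic corporate bonds 188.7, borrowing by resident firms from foreign banks 240.6, sale of domestic government bonds to non-residents 297.0, increase in resident deposits held at foreign banks 74.0; capital account: capital transfers received from emigrants 28.4.)

777.7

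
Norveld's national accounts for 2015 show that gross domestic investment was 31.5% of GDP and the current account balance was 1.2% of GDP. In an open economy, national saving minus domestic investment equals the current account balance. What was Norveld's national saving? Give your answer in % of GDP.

S = I + CA = 31.5 + 1.2 = 32.7

32.7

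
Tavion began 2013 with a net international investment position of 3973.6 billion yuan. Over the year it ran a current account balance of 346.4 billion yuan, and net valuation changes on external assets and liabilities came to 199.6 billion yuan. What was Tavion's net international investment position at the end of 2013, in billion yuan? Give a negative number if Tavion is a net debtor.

Change in NIIP = current account + net valuation change = 346.4 + 199.6 = 546.0
End-of-year NIIP = 3973.6 + 546.0 = 4519.6

4519.6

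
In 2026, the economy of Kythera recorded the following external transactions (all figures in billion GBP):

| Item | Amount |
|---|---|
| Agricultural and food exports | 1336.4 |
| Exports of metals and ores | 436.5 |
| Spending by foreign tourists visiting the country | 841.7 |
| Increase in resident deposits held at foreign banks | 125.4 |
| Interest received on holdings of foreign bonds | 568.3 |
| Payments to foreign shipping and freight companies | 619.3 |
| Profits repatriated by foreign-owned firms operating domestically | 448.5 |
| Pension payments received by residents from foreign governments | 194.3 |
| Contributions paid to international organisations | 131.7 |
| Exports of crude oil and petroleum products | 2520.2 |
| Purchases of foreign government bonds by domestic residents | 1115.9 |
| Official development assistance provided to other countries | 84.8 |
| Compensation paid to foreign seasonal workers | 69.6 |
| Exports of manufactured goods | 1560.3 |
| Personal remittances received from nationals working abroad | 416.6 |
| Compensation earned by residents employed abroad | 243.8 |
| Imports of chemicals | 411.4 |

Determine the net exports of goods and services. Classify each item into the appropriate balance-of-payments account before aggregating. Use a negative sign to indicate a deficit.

Goods: -411.4 + 1336.4 + 436.5 + 2520.2 + 1560.3 = 5442.0
Services: 841.7 - 619.3 = 222.4
Trade balance = 5442.0 + 222.4 = 5664.4
(Excluded from the trade balance — financial account: increase in resident deposits held at foreign banks 125.4, purchases of foreign government bonds by domestic residents 1115.9; primary income: interest received on holdings of foreign bonds 568.3, profits repatriated by foreign-owned firms operating domestically 448.5, compensation paid to foreign seasonal workers 69.6, compensation earned by residents employed abroad 243.8; secondary income: pension payments received by residents from foreign governments 194.3, contributions paid to international organisations 131.7, official development assistance provided to other countries 84.8, personal remittances received from nationals working abroad 416.6.)

5664.4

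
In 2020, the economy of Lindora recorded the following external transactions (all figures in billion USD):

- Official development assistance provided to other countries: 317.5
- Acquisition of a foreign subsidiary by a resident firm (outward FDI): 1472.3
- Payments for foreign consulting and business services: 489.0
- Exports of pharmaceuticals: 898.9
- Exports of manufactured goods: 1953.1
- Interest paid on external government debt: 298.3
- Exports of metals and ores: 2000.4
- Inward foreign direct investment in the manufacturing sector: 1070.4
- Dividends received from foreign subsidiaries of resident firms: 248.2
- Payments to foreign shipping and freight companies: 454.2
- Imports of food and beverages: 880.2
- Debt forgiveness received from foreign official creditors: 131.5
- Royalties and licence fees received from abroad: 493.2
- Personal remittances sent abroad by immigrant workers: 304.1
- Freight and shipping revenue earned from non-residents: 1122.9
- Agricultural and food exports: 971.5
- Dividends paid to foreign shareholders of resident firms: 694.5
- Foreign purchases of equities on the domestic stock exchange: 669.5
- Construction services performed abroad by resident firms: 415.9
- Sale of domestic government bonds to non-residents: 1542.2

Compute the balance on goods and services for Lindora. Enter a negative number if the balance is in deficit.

6032.5

Goods: 898.9 + 1953.1 - 880.2 + 971.5 + 2000.4 = 4943.7
Services: 1122.9 + 415.9 - 489.0 + 493.2 - 454.2 = 1088.8
Trade balance = 4943.7 + 1088.8 = 6032.5
(Excluded from the trade balance — secondary income: official development assistance provided to other countries 317.5, personal remittances sent abroad by immigrant workers 304.1; financial account: acquisition of a foreign subsidiary by a resident firm (outward FDI) 1472.3, inward foreign direct investment in the manufacturing sector 1070.4, foreign purchases of equities on the domestic stock exchange 669.5, sale of domestic government bonds to non-residents 1542.2; primary income: interest paid on external government debt 298.3, dividends received from foreign subsidiaries of resident firms 248.2, dividends paid to foreign shareholders of resident firms 694.5; capital account: debt forgiveness received from foreign official creditors 131.5.)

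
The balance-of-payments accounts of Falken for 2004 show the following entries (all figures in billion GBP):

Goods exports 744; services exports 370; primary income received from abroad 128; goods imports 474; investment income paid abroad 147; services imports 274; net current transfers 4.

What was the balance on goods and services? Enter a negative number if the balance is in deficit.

Goods balance = 744 - 474 = 270
Services balance = 370 - 274 = 96
Trade balance (goods + services) = 270 + 96 = 366

366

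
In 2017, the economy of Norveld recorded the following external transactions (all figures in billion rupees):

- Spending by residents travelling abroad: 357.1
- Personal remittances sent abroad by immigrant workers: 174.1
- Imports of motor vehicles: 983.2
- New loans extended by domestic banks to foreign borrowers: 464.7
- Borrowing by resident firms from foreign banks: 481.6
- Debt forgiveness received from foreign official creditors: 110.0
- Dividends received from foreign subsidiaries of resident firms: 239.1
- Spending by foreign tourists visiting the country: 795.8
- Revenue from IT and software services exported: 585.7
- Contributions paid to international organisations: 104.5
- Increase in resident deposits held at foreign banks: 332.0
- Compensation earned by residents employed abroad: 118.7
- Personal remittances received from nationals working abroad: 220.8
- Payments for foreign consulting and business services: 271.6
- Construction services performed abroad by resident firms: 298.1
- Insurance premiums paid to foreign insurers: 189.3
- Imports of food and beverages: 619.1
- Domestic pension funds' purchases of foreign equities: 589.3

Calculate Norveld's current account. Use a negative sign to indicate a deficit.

-440.7

Goods: -983.2 - 619.1 = -1602.3
Services: 795.8 - 357.1 - 271.6 - 189.3 + 585.7 + 298.1 = 861.6
Primary income: 239.1 + 118.7 = 357.8
Secondary income: -104.5 + 220.8 - 174.1 = -57.8
Current account = (-1602.3) + 861.6 + 357.8 + (-57.8) = -440.7
(Excluded from the current account — financial account: new loans extended by domestic banks to foreign borrowers 464.7, borrowing by resident firms from foreign banks 481.6, increase in resident deposits held at foreign banks 332.0, domestic pension funds' purchases of foreign equities 589.3; capital account: debt forgiveness received from foreign official creditors 110.0.)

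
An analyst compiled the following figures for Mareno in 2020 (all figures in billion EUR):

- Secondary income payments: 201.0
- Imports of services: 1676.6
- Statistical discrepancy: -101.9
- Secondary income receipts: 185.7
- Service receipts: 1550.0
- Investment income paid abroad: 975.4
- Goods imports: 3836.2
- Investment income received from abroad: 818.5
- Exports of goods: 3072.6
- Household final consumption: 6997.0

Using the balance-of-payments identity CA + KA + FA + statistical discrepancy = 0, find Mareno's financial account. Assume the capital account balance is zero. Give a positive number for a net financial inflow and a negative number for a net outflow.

1164.3

Goods balance = 3072.6 - 3836.2 = -763.6
Services balance = 1550.0 - 1676.6 = -126.6
Trade balance (goods + services) = -763.6 + (-126.6) = -890.2
Net primary income = 818.5 - 975.4 = -156.9
Net secondary income = 185.7 - 201.0 = -15.3
Current account = -890.2 + (-156.9) + (-15.3) = -1062.4
Financial account = -(-1062.4 + (-101.9)) = 1164.3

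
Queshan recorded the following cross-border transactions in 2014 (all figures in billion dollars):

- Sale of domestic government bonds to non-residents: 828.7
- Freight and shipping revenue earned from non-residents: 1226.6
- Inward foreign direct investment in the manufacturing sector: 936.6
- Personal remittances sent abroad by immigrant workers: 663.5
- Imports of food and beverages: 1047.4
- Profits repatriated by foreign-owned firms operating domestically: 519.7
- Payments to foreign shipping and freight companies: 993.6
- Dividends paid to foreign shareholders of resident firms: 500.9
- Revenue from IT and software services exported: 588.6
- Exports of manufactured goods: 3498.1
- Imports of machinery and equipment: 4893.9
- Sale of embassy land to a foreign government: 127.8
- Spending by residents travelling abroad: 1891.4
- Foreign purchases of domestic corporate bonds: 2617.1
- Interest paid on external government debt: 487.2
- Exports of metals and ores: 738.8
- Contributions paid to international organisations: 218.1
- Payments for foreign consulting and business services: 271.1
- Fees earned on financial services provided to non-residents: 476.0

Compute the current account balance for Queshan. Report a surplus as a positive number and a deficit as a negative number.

Goods: 738.8 - 4893.9 - 1047.4 + 3498.1 = -1704.4
Services: 588.6 + 476.0 - 271.1 - 1891.4 + 1226.6 - 993.6 = -864.9
Primary income: -519.7 - 487.2 - 500.9 = -1507.8
Secondary income: -218.1 - 663.5 = -881.6
Current account = (-1704.4) + (-864.9) + (-1507.8) + (-881.6) = -4958.7
(Excluded from the current account — financial account: sale of domestic government bonds to non-residents 828.7, inward foreign direct investment in the manufacturing sector 936.6, foreign purchases of domestic corporate bonds 2617.1; capital account: sale of embassy land to a foreign government 127.8.)

-4958.7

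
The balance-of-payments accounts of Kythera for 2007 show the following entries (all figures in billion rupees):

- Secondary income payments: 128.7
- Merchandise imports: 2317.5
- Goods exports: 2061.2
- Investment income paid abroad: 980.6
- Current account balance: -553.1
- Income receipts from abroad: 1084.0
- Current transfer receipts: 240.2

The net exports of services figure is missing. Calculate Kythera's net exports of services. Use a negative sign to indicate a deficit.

-511.7

Current account = goods balance + services balance + net primary income + net secondary income
Sum of the known components = -41.4
Net exports of services = CA - (known components) = -553.1 - (-41.4) = -511.7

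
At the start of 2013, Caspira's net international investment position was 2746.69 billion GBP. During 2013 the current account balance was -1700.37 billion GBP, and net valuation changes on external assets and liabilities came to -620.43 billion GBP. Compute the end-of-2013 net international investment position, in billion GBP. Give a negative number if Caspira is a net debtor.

Change in NIIP = current account + net valuation change = -1700.37 + (-620.43) = -2320.80
End-of-year NIIP = 2746.69 + (-2320.80) = 425.89

425.89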